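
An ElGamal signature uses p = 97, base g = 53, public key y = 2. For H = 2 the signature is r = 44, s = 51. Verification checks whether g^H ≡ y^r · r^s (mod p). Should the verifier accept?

Left side g^H mod p:
Squares mod 97: 53^1≡53, 53^2≡93
53^2 ≡ 93 (mod 97)
Right side y^r · r^s mod p:
Squares mod 97: 2^1≡2, 2^2≡4, 2^4≡16, 2^8≡62, 2^16≡61, 2^32≡35
44 = 32 + 8 + 4, so 2^44 ≡ 35·62·16 ≡ 91 (mod 97)
Squares mod 97: 44^1≡44, 44^2≡93, 44^4≡16, 44^8≡62, 44^16≡61, 44^32≡35
51 = 32 + 16 + 2 + 1, so 44^51 ≡ 35·61·93·44 ≡ 18 (mod 97)
91·18 = 1638 ≡ 86 (mod 97)
93 ≠ 86, so verification fails.

reject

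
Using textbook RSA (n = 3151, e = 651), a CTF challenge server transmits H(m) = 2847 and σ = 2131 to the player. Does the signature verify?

does not verify

Squares mod 3151: σ^1≡2131, σ^2≡570, σ^4≡347, σ^8≡671, σ^16≡2799, σ^32≡1015, σ^64≡2999, σ^128≡1047, σ^256≡2812, σ^512≡1485
651 = 512 + 128 + 8 + 2 + 1, so σ^651 ≡ 1485·1047·671·570·2131 ≡ 2535 (mod 3151)
2535 ≠ 2847, so verification fails.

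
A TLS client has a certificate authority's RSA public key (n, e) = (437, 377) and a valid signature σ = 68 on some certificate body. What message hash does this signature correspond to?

Squares mod 437: σ^1≡68, σ^2≡254, σ^4≡277, σ^8≡254, σ^16≡277, σ^32≡254, σ^64≡277, σ^128≡254, σ^256≡277
377 = 256 + 64 + 32 + 16 + 8 + 1, so σ^377 ≡ 277·277·254·277·254·68 ≡ 45 (mod 437)

45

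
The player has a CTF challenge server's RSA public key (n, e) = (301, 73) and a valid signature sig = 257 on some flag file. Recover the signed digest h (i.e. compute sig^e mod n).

257

sig^2 ≡ 257^2 = 66049 ≡ 130
sig^4 ≡ 130^2 = 16900 ≡ 44
sig^8 ≡ 44^2 = 1936 ≡ 130
sig^16 ≡ 130^2 = 16900 ≡ 44
sig^32 ≡ 44^2 = 1936 ≡ 130
sig^64 ≡ 130^2 = 16900 ≡ 44
73 = 64 + 8 + 1, so sig^73 ≡ 44·130·257 ≡ 257 (mod 301)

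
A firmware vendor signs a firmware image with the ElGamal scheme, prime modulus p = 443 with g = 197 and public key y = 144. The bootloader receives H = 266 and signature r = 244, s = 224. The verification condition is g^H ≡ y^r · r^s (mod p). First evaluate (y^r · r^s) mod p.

232

144^244 mod 443 = 46
244^224 mod 443 = 371
y^r · r^s ≡ 46·371 = 17066 ≡ 232 (mod 443)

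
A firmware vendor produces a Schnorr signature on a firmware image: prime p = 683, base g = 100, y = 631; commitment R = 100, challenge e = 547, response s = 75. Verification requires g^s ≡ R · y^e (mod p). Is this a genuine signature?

g^s mod p:
100^2 = 10000 ≡ 438
100^4 ≡ 438^2 = 191844 ≡ 604
100^8 ≡ 604^2 = 364816 ≡ 94
100^16 ≡ 94^2 = 8836 ≡ 640
100^32 ≡ 640^2 = 409600 ≡ 483
100^64 ≡ 483^2 = 233289 ≡ 386
75 = 64 + 8 + 2 + 1, so 100^75 ≡ 386·94·438·100 ≡ 650 (mod 683)
R · y^e mod p:
631^2 = 398161 ≡ 655
631^4 ≡ 655^2 = 429025 ≡ 101
631^8 ≡ 101^2 = 10201 ≡ 639
631^16 ≡ 639^2 = 408321 ≡ 570
631^32 ≡ 570^2 = 324900 ≡ 475
631^64 ≡ 475^2 = 225625 ≡ 235
631^128 ≡ 235^2 = 55225 ≡ 585
631^256 ≡ 585^2 = 342225 ≡ 42
631^512 ≡ 42^2 = 1764 ≡ 398
547 = 512 + 32 + 2 + 1, so 631^547 ≡ 398·475·655·631 ≡ 287 (mod 683)
100·287 = 28700 ≡ 14 (mod 683)
650 ≠ 14; the check fails.

forged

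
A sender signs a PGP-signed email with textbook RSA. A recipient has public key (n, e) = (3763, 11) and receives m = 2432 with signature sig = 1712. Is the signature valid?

sig^2 ≡ 1712^2 = 2930944 ≡ 3330
sig^4 ≡ 3330^2 = 11088900 ≡ 3102
sig^8 ≡ 3102^2 = 9622404 ≡ 413
11 = 8 + 2 + 1, so sig^11 ≡ 413·3330·1712 ≡ 2432 (mod 3763)
2432 = m, so the signature checks out.

valid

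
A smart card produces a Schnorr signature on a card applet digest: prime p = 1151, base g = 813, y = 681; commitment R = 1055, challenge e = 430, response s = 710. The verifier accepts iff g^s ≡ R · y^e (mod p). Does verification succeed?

fails

g^s mod p:
813^2 = 660969 ≡ 295
813^4 ≡ 295^2 = 87025 ≡ 700
813^8 ≡ 700^2 = 490000 ≡ 825
813^16 ≡ 825^2 = 680625 ≡ 384
813^32 ≡ 384^2 = 147456 ≡ 128
813^64 ≡ 128^2 = 16384 ≡ 270
813^128 ≡ 270^2 = 72900 ≡ 387
813^256 ≡ 387^2 = 149769 ≡ 139
813^512 ≡ 139^2 = 19321 ≡ 905
710 = 512 + 128 + 64 + 4 + 2, so 813^710 ≡ 905·387·270·700·295 ≡ 49 (mod 1151)
R · y^e mod p:
681^2 = 463761 ≡ 1059
681^4 ≡ 1059^2 = 1121481 ≡ 407
681^8 ≡ 407^2 = 165649 ≡ 1056
681^16 ≡ 1056^2 = 1115136 ≡ 968
681^32 ≡ 968^2 = 937024 ≡ 110
681^64 ≡ 110^2 = 12100 ≡ 590
681^128 ≡ 590^2 = 348100 ≡ 498
681^256 ≡ 498^2 = 248004 ≡ 539
430 = 256 + 128 + 32 + 8 + 4 + 2, so 681^430 ≡ 539·498·110·1056·407·1059 ≡ 224 (mod 1151)
1055·224 = 236320 ≡ 365 (mod 1151)
49 ≠ 365; the check fails.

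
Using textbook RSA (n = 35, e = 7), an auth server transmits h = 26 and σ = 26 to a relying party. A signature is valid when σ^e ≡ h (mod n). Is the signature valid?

valid

σ^2 ≡ 26^2 = 676 ≡ 11
σ^4 ≡ 11^2 = 121 ≡ 16
7 = 4 + 2 + 1, so σ^7 ≡ 16·11·26 ≡ 26 (mod 35)
26 = h, so the signature checks out.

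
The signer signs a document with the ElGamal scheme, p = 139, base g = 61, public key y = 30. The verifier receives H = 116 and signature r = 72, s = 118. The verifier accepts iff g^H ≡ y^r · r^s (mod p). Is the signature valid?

invalid

Left side g^H mod p:
Squares mod 139: 61^1≡61, 61^2≡107, 61^4≡51, 61^8≡99, 61^16≡71, 61^32≡37, 61^64≡118
116 = 64 + 32 + 16 + 4, so 61^116 ≡ 118·37·71·51 ≡ 121 (mod 139)
Right side y^r · r^s mod p:
Squares mod 139: 30^1≡30, 30^2≡66, 30^4≡47, 30^8≡124, 30^16≡86, 30^32≡29, 30^64≡7
72 = 64 + 8, so 30^72 ≡ 7·124 ≡ 34 (mod 139)
Squares mod 139: 72^1≡72, 72^2≡41, 72^4≡13, 72^8≡30, 72^16≡66, 72^32≡47, 72^64≡124
118 = 64 + 32 + 16 + 4 + 2, so 72^118 ≡ 124·47·66·13·41 ≡ 29 (mod 139)
34·29 = 986 ≡ 13 (mod 139)
121 ≠ 13, so verification fails.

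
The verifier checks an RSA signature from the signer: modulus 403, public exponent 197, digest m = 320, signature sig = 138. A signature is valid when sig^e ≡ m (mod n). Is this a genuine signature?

genuine

sig^2 ≡ 138^2 = 19044 ≡ 103
sig^4 ≡ 103^2 = 10609 ≡ 131
sig^8 ≡ 131^2 = 17161 ≡ 235
sig^16 ≡ 235^2 = 55225 ≡ 14
sig^32 ≡ 14^2 = 196
sig^64 ≡ 196^2 = 38416 ≡ 131
sig^128 ≡ 131^2 = 17161 ≡ 235
197 = 128 + 64 + 4 + 1, so sig^197 ≡ 235·131·131·138 ≡ 320 (mod 403)
sig^197 mod 403 = 320 matches m.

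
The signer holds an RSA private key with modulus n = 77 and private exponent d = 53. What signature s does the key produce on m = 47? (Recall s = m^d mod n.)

38

m^2 ≡ 47^2 = 2209 ≡ 53
m^4 ≡ 53^2 = 2809 ≡ 37
m^8 ≡ 37^2 = 1369 ≡ 60
m^16 ≡ 60^2 = 3600 ≡ 58
m^32 ≡ 58^2 = 3364 ≡ 53
53 = 32 + 16 + 4 + 1, so m^53 ≡ 53·58·37·47 ≡ 38 (mod 77)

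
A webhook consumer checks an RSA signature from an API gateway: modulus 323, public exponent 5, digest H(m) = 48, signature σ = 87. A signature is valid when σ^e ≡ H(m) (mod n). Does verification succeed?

fails

σ^2 ≡ 87^2 = 7569 ≡ 140
σ^4 ≡ 140^2 = 19600 ≡ 220
5 = 4 + 1, so σ^5 ≡ 220·87 ≡ 83 (mod 323)
83 ≠ 48, so verification fails.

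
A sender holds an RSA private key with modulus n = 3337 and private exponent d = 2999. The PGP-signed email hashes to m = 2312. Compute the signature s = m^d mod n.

m^2999 mod 3337 = 2074

2074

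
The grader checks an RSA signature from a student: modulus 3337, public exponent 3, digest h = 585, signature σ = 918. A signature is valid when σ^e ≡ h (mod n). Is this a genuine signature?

σ^2 ≡ 918^2 = 842724 ≡ 1800
3 = 2 + 1, so σ^3 ≡ 1800·918 ≡ 585 (mod 3337)
585 = h, so the signature checks out.

genuine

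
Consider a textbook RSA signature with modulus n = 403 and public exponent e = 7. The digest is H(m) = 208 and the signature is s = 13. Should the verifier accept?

accept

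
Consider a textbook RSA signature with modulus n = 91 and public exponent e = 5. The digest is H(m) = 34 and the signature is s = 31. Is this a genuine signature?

forged

Squares mod 91: s^1≡31, s^2≡51, s^4≡53
5 = 4 + 1, so s^5 ≡ 53·31 ≡ 5 (mod 91)
The recovered value 5 does not match the digest 34.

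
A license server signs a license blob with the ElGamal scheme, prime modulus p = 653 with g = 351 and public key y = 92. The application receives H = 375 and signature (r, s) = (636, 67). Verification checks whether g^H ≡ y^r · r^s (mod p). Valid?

yes

Left side g^H mod p:
Squares mod 653: 351^1≡351, 351^2≡437, 351^4≡293, 351^8≡306, 351^16≡257, 351^32≡96, 351^64≡74, 351^128≡252, 351^256≡163
375 = 256 + 64 + 32 + 16 + 4 + 2 + 1, so 351^375 ≡ 163·74·96·257·293·437·351 ≡ 214 (mod 653)
Right side y^r · r^s mod p:
Squares mod 653: 92^1≡92, 92^2≡628, 92^4≡625, 92^8≡131, 92^16≡183, 92^32≡186, 92^64≡640, 92^128≡169, 92^256≡482, 92^512≡509
636 = 512 + 64 + 32 + 16 + 8 + 4, so 92^636 ≡ 509·640·186·183·131·625 ≡ 496 (mod 653)
Squares mod 653: 636^1≡636, 636^2≡289, 636^4≡590, 636^8≡51, 636^16≡642, 636^32≡121, 636^64≡275
67 = 64 + 2 + 1, so 636^67 ≡ 275·289·636 ≡ 635 (mod 653)
496·635 = 314960 ≡ 214 (mod 653)
214 ≡ 214 (mod 653), so the signature is genuine.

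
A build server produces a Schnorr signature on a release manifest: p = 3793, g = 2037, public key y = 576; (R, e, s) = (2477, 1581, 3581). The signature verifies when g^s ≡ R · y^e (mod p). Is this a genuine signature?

forged

g^s mod p:
2037^3581 mod 3793 = 312
R · y^e mod p:
576^1581 mod 3793 = 2515
2477·2515 = 6229655 ≡ 1549 (mod 3793)
312 ≠ 1549; the check fails.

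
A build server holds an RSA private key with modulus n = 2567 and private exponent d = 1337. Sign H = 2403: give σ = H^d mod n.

Squares mod 2567: H^1≡2403, H^2≡1226, H^4≡1381, H^8≡2447, H^16≡1565, H^32≡307, H^64≡1837, H^128≡1531, H^256≡290, H^512≡1956, H^1024≡1106
1337 = 1024 + 256 + 32 + 16 + 8 + 1, so H^1337 ≡ 1106·290·307·1565·2447·2403 ≡ 1201 (mod 2567)

1201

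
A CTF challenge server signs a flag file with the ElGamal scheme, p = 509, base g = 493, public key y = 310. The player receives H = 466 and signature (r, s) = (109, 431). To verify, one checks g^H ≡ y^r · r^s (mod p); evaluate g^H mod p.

493^2 = 243049 ≡ 256
493^4 ≡ 256^2 = 65536 ≡ 384
493^8 ≡ 384^2 = 147456 ≡ 355
493^16 ≡ 355^2 = 126025 ≡ 302
493^32 ≡ 302^2 = 91204 ≡ 93
493^64 ≡ 93^2 = 8649 ≡ 505
493^128 ≡ 505^2 = 255025 ≡ 16
493^256 ≡ 16^2 = 256
466 = 256 + 128 + 64 + 16 + 2, so 493^466 ≡ 256·16·505·302·256 ≡ 286 (mod 509)

286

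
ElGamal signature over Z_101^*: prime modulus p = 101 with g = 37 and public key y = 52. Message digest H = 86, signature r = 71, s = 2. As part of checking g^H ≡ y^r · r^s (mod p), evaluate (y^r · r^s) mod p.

52^2 = 2704 ≡ 78
52^4 ≡ 78^2 = 6084 ≡ 24
52^8 ≡ 24^2 = 576 ≡ 71
52^16 ≡ 71^2 = 5041 ≡ 92
52^32 ≡ 92^2 = 8464 ≡ 81
52^64 ≡ 81^2 = 6561 ≡ 97
71 = 64 + 4 + 2 + 1, so 52^71 ≡ 97·24·78·52 ≡ 80 (mod 101)
71^2 = 5041 ≡ 92
y^r · r^s ≡ 80·92 = 7360 ≡ 88 (mod 101)

88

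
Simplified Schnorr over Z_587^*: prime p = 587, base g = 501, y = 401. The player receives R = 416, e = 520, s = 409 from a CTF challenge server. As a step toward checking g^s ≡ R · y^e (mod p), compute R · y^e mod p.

426

Squares mod 587: 401^1≡401, 401^2≡550, 401^4≡195, 401^8≡457, 401^16≡464, 401^32≡454, 401^64≡79, 401^128≡371, 401^256≡283, 401^512≡257
520 = 512 + 8, so 401^520 ≡ 257·457 ≡ 49 (mod 587)
R · y^e ≡ 416·49 = 20384 ≡ 426 (mod 587)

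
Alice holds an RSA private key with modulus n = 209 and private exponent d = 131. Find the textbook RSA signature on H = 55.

H^2 ≡ 55^2 = 3025 ≡ 99
H^4 ≡ 99^2 = 9801 ≡ 187
H^8 ≡ 187^2 = 34969 ≡ 66
H^16 ≡ 66^2 = 4356 ≡ 176
H^32 ≡ 176^2 = 30976 ≡ 44
H^64 ≡ 44^2 = 1936 ≡ 55
H^128 ≡ 55^2 = 3025 ≡ 99
131 = 128 + 2 + 1, so H^131 ≡ 99·99·55 ≡ 44 (mod 209)

44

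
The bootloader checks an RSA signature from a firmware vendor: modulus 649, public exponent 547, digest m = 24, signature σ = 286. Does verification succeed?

fails

σ^2 ≡ 286^2 = 81796 ≡ 22
σ^4 ≡ 22^2 = 484
σ^8 ≡ 484^2 = 234256 ≡ 616
σ^16 ≡ 616^2 = 379456 ≡ 440
σ^32 ≡ 440^2 = 193600 ≡ 198
σ^64 ≡ 198^2 = 39204 ≡ 264
σ^128 ≡ 264^2 = 69696 ≡ 253
σ^256 ≡ 253^2 = 64009 ≡ 407
σ^512 ≡ 407^2 = 165649 ≡ 154
547 = 512 + 32 + 2 + 1, so σ^547 ≡ 154·198·22·286 ≡ 231 (mod 649)
231 ≠ 24, so verification fails.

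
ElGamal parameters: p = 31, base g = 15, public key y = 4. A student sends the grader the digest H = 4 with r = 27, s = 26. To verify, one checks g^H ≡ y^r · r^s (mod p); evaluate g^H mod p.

2

15^4 mod 31 = 2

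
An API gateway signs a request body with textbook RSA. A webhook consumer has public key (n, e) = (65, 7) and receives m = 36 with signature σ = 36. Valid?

yes

σ^2 ≡ 36^2 = 1296 ≡ 61
σ^4 ≡ 61^2 = 3721 ≡ 16
7 = 4 + 2 + 1, so σ^7 ≡ 16·61·36 ≡ 36 (mod 65)
Since 36 equals the digest 36, verification succeeds.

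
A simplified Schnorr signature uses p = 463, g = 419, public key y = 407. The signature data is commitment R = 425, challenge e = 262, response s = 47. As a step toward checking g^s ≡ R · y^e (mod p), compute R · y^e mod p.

Squares mod 463: 407^1≡407, 407^2≡358, 407^4≡376, 407^8≡161, 407^16≡456, 407^32≡49, 407^64≡86, 407^128≡451, 407^256≡144
262 = 256 + 4 + 2, so 407^262 ≡ 144·376·358 ≡ 57 (mod 463)
R · y^e ≡ 425·57 = 24225 ≡ 149 (mod 463)

149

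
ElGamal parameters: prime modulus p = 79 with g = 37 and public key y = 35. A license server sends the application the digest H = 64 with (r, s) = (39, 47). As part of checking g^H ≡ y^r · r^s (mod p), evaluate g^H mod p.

37^2 = 1369 ≡ 26
37^4 ≡ 26^2 = 676 ≡ 44
37^8 ≡ 44^2 = 1936 ≡ 40
37^16 ≡ 40^2 = 1600 ≡ 20
37^32 ≡ 20^2 = 400 ≡ 5
37^64 ≡ 5^2 = 25

25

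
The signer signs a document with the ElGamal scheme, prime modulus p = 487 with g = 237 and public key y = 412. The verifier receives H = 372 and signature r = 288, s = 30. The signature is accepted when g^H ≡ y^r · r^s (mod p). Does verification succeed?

Left side g^H mod p:
237^2 = 56169 ≡ 164
237^4 ≡ 164^2 = 26896 ≡ 111
237^8 ≡ 111^2 = 12321 ≡ 146
237^16 ≡ 146^2 = 21316 ≡ 375
237^32 ≡ 375^2 = 140625 ≡ 369
237^64 ≡ 369^2 = 136161 ≡ 288
237^128 ≡ 288^2 = 82944 ≡ 154
237^256 ≡ 154^2 = 23716 ≡ 340
372 = 256 + 64 + 32 + 16 + 4, so 237^372 ≡ 340·288·369·375·111 ≡ 460 (mod 487)
Right side y^r · r^s mod p:
412^2 = 169744 ≡ 268
412^4 ≡ 268^2 = 71824 ≡ 235
412^8 ≡ 235^2 = 55225 ≡ 194
412^16 ≡ 194^2 = 37636 ≡ 137
412^32 ≡ 137^2 = 18769 ≡ 263
412^64 ≡ 263^2 = 69169 ≡ 15
412^128 ≡ 15^2 = 225
412^256 ≡ 225^2 = 50625 ≡ 464
288 = 256 + 32, so 412^288 ≡ 464·263 ≡ 282 (mod 487)
288^2 = 82944 ≡ 154
288^4 ≡ 154^2 = 23716 ≡ 340
288^8 ≡ 340^2 = 115600 ≡ 181
288^16 ≡ 181^2 = 32761 ≡ 132
30 = 16 + 8 + 4 + 2, so 288^30 ≡ 132·181·340·154 ≡ 461 (mod 487)
282·461 = 130002 ≡ 460 (mod 487)
460 ≡ 460 (mod 487), so the signature is genuine.

passes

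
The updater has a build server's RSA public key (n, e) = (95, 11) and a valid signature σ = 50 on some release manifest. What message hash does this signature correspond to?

σ^2 ≡ 50^2 = 2500 ≡ 30
σ^4 ≡ 30^2 = 900 ≡ 45
σ^8 ≡ 45^2 = 2025 ≡ 30
11 = 8 + 2 + 1, so σ^11 ≡ 30·30·50 ≡ 65 (mod 95)

65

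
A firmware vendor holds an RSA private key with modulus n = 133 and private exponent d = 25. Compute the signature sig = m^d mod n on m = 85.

m^2 ≡ 85^2 = 7225 ≡ 43
m^4 ≡ 43^2 = 1849 ≡ 120
m^8 ≡ 120^2 = 14400 ≡ 36
m^16 ≡ 36^2 = 1296 ≡ 99
25 = 16 + 8 + 1, so m^25 ≡ 99·36·85 ≡ 99 (mod 133)

99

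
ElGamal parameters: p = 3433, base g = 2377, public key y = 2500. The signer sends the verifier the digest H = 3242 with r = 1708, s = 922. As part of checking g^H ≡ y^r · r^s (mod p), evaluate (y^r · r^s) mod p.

2500^2 = 6250000 ≡ 1940
2500^4 ≡ 1940^2 = 3763600 ≡ 1032
2500^8 ≡ 1032^2 = 1065024 ≡ 794
2500^16 ≡ 794^2 = 630436 ≡ 2197
2500^32 ≡ 2197^2 = 4826809 ≡ 11
2500^64 ≡ 11^2 = 121
2500^128 ≡ 121^2 = 14641 ≡ 909
2500^256 ≡ 909^2 = 826281 ≡ 2361
2500^512 ≡ 2361^2 = 5574321 ≡ 2562
2500^1024 ≡ 2562^2 = 6563844 ≡ 3381
1708 = 1024 + 512 + 128 + 32 + 8 + 4, so 2500^1708 ≡ 3381·2562·909·11·794·1032 ≡ 2538 (mod 3433)
1708^2 = 2917264 ≡ 2647
1708^4 ≡ 2647^2 = 7006609 ≡ 3289
1708^8 ≡ 3289^2 = 10817521 ≡ 138
1708^16 ≡ 138^2 = 19044 ≡ 1879
1708^32 ≡ 1879^2 = 3530641 ≡ 1517
1708^64 ≡ 1517^2 = 2301289 ≡ 1179
1708^128 ≡ 1179^2 = 1390041 ≡ 3109
1708^256 ≡ 3109^2 = 9665881 ≡ 1986
1708^512 ≡ 1986^2 = 3944196 ≡ 3112
922 = 512 + 256 + 128 + 16 + 8 + 2, so 1708^922 ≡ 3112·1986·3109·1879·138·2647 ≡ 1179 (mod 3433)
y^r · r^s ≡ 2538·1179 = 2992302 ≡ 2159 (mod 3433)

2159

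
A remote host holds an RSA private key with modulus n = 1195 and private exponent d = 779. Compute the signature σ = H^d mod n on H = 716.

716

Squares mod 1195: H^1≡716, H^2≡1, H^4≡1, H^8≡1, H^16≡1, H^32≡1, H^64≡1, H^128≡1, H^256≡1, H^512≡1
779 = 512 + 256 + 8 + 2 + 1, so H^779 ≡ 1·1·1·1·716 ≡ 716 (mod 1195)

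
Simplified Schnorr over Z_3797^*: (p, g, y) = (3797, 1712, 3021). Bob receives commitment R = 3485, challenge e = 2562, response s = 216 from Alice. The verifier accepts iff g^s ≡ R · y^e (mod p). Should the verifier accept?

g^s mod p:
1712^2 = 2930944 ≡ 3457
1712^4 ≡ 3457^2 = 11950849 ≡ 1690
1712^8 ≡ 1690^2 = 2856100 ≡ 756
1712^16 ≡ 756^2 = 571536 ≡ 1986
1712^32 ≡ 1986^2 = 3944196 ≡ 2910
1712^64 ≡ 2910^2 = 8468100 ≡ 790
1712^128 ≡ 790^2 = 624100 ≡ 1392
216 = 128 + 64 + 16 + 8, so 1712^216 ≡ 1392·790·1986·756 ≡ 2314 (mod 3797)
R · y^e mod p:
3021^2 = 9126441 ≡ 2250
3021^4 ≡ 2250^2 = 5062500 ≡ 1099
3021^8 ≡ 1099^2 = 1207801 ≡ 355
3021^16 ≡ 355^2 = 126025 ≡ 724
3021^32 ≡ 724^2 = 524176 ≡ 190
3021^64 ≡ 190^2 = 36100 ≡ 1927
3021^128 ≡ 1927^2 = 3713329 ≡ 3660
3021^256 ≡ 3660^2 = 13395600 ≡ 3581
3021^512 ≡ 3581^2 = 12823561 ≡ 1092
3021^1024 ≡ 1092^2 = 1192464 ≡ 206
3021^2048 ≡ 206^2 = 42436 ≡ 669
2562 = 2048 + 512 + 2, so 3021^2562 ≡ 669·1092·2250 ≡ 309 (mod 3797)
3485·309 = 1076865 ≡ 2314 (mod 3797)
2314 ≡ 2314 (mod 3797); signature holds.

accept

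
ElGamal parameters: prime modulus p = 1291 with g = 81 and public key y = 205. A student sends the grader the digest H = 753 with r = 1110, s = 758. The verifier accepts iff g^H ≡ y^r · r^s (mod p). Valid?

no

Left side g^H mod p:
81^2 = 6561 ≡ 106
81^4 ≡ 106^2 = 11236 ≡ 908
81^8 ≡ 908^2 = 824464 ≡ 806
81^16 ≡ 806^2 = 649636 ≡ 263
81^32 ≡ 263^2 = 69169 ≡ 746
81^64 ≡ 746^2 = 556516 ≡ 95
81^128 ≡ 95^2 = 9025 ≡ 1279
81^256 ≡ 1279^2 = 1635841 ≡ 144
81^512 ≡ 144^2 = 20736 ≡ 80
753 = 512 + 128 + 64 + 32 + 16 + 1, so 81^753 ≡ 80·1279·95·746·263·81 ≡ 750 (mod 1291)
Right side y^r · r^s mod p:
205^2 = 42025 ≡ 713
205^4 ≡ 713^2 = 508369 ≡ 1006
205^8 ≡ 1006^2 = 1012036 ≡ 1183
205^16 ≡ 1183^2 = 1399489 ≡ 45
205^32 ≡ 45^2 = 2025 ≡ 734
205^64 ≡ 734^2 = 538756 ≡ 409
205^128 ≡ 409^2 = 167281 ≡ 742
205^256 ≡ 742^2 = 550564 ≡ 598
205^512 ≡ 598^2 = 357604 ≡ 1288
205^1024 ≡ 1288^2 = 1658944 ≡ 9
1110 = 1024 + 64 + 16 + 4 + 2, so 205^1110 ≡ 9·409·45·1006·713 ≡ 914 (mod 1291)
1110^2 = 1232100 ≡ 486
1110^4 ≡ 486^2 = 236196 ≡ 1234
1110^8 ≡ 1234^2 = 1522756 ≡ 667
1110^16 ≡ 667^2 = 444889 ≡ 785
1110^32 ≡ 785^2 = 616225 ≡ 418
1110^64 ≡ 418^2 = 174724 ≡ 439
1110^128 ≡ 439^2 = 192721 ≡ 362
1110^256 ≡ 362^2 = 131044 ≡ 653
1110^512 ≡ 653^2 = 426409 ≡ 379
758 = 512 + 128 + 64 + 32 + 16 + 4 + 2, so 1110^758 ≡ 379·362·439·418·785·1234·486 ≡ 701 (mod 1291)
914·701 = 640714 ≡ 378 (mod 1291)
750 ≠ 378, so verification fails.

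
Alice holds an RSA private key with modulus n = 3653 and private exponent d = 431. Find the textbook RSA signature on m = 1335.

2486

m^2 ≡ 1335^2 = 1782225 ≡ 3214
m^4 ≡ 3214^2 = 10329796 ≡ 2765
m^8 ≡ 2765^2 = 7645225 ≡ 3149
m^16 ≡ 3149^2 = 9916201 ≡ 1959
m^32 ≡ 1959^2 = 3837681 ≡ 2031
m^64 ≡ 2031^2 = 4124961 ≡ 724
m^128 ≡ 724^2 = 524176 ≡ 1797
m^256 ≡ 1797^2 = 3229209 ≡ 3610
431 = 256 + 128 + 32 + 8 + 4 + 2 + 1, so m^431 ≡ 3610·1797·2031·3149·2765·3214·1335 ≡ 2486 (mod 3653)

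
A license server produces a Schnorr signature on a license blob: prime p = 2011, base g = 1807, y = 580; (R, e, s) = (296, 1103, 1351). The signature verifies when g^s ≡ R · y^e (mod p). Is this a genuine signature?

genuine

g^s mod p:
1807^2 = 3265249 ≡ 1396
1807^4 ≡ 1396^2 = 1948816 ≡ 157
1807^8 ≡ 157^2 = 24649 ≡ 517
1807^16 ≡ 517^2 = 267289 ≡ 1837
1807^32 ≡ 1837^2 = 3374569 ≡ 111
1807^64 ≡ 111^2 = 12321 ≡ 255
1807^128 ≡ 255^2 = 65025 ≡ 673
1807^256 ≡ 673^2 = 452929 ≡ 454
1807^512 ≡ 454^2 = 206116 ≡ 994
1807^1024 ≡ 994^2 = 988036 ≡ 635
1351 = 1024 + 256 + 64 + 4 + 2 + 1, so 1807^1351 ≡ 635·454·255·157·1396·1807 ≡ 677 (mod 2011)
R · y^e mod p:
580^2 = 336400 ≡ 563
580^4 ≡ 563^2 = 316969 ≡ 1242
580^8 ≡ 1242^2 = 1542564 ≡ 127
580^16 ≡ 127^2 = 16129 ≡ 41
580^32 ≡ 41^2 = 1681
580^64 ≡ 1681^2 = 2825761 ≡ 306
580^128 ≡ 306^2 = 93636 ≡ 1130
580^256 ≡ 1130^2 = 1276900 ≡ 1926
580^512 ≡ 1926^2 = 3709476 ≡ 1192
580^1024 ≡ 1192^2 = 1420864 ≡ 1098
1103 = 1024 + 64 + 8 + 4 + 2 + 1, so 580^1103 ≡ 1098·306·127·1242·563·580 ≡ 770 (mod 2011)
296·770 = 227920 ≡ 677 (mod 2011)
677 ≡ 677 (mod 2011); signature holds.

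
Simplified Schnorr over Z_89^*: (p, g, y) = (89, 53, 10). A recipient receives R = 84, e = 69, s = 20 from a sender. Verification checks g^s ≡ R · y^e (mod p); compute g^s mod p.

16

Squares mod 89: 53^1≡53, 53^2≡50, 53^4≡8, 53^8≡64, 53^16≡2
20 = 16 + 4, so 53^20 ≡ 2·8 ≡ 16 (mod 89)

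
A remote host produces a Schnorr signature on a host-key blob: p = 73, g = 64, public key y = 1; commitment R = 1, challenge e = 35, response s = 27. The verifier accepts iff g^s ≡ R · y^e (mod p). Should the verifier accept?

accept

g^s mod p:
64^27 mod 73 = 1
R · y^e mod p:
1^35 mod 73 = 1
1·1 = 1 ≡ 1 (mod 73)
1 ≡ 1 (mod 73); signature holds.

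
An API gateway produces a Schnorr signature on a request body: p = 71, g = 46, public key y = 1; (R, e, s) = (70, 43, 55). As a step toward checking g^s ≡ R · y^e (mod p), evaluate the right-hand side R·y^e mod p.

70

Squares mod 71: 1^1≡1, 1^2≡1, 1^4≡1, 1^8≡1, 1^16≡1, 1^32≡1
43 = 32 + 8 + 2 + 1, so 1^43 ≡ 1·1·1·1 ≡ 1 (mod 71)
R · y^e ≡ 70·1 = 70 ≡ 70 (mod 71)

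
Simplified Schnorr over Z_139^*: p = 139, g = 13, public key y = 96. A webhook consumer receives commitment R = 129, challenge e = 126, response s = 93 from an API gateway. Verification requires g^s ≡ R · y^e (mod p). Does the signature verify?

verifies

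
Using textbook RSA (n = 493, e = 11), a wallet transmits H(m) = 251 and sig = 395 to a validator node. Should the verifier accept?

sig^2 ≡ 395^2 = 156025 ≡ 237
sig^4 ≡ 237^2 = 56169 ≡ 460
sig^8 ≡ 460^2 = 211600 ≡ 103
11 = 8 + 2 + 1, so sig^11 ≡ 103·237·395 ≡ 251 (mod 493)
251 = H(m), so the signature checks out.

accept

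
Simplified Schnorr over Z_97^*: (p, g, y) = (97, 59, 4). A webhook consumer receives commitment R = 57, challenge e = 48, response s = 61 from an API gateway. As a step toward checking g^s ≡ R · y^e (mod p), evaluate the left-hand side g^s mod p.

59^61 mod 97 = 57

57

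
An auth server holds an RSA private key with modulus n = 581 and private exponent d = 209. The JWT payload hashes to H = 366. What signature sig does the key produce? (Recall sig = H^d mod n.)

130

H^2 ≡ 366^2 = 133956 ≡ 326
H^4 ≡ 326^2 = 106276 ≡ 534
H^8 ≡ 534^2 = 285156 ≡ 466
H^16 ≡ 466^2 = 217156 ≡ 443
H^32 ≡ 443^2 = 196249 ≡ 452
H^64 ≡ 452^2 = 204304 ≡ 373
H^128 ≡ 373^2 = 139129 ≡ 270
209 = 128 + 64 + 16 + 1, so H^209 ≡ 270·373·443·366 ≡ 130 (mod 581)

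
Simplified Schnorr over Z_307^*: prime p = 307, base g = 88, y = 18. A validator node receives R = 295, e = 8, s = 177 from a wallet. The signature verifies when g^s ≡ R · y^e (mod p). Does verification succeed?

fails

g^s mod p:
88^2 = 7744 ≡ 69
88^4 ≡ 69^2 = 4761 ≡ 156
88^8 ≡ 156^2 = 24336 ≡ 83
88^16 ≡ 83^2 = 6889 ≡ 135
88^32 ≡ 135^2 = 18225 ≡ 112
88^64 ≡ 112^2 = 12544 ≡ 264
88^128 ≡ 264^2 = 69696 ≡ 7
177 = 128 + 32 + 16 + 1, so 88^177 ≡ 7·112·135·88 ≡ 154 (mod 307)
R · y^e mod p:
18^2 = 324 ≡ 17
18^4 ≡ 17^2 = 289
18^8 ≡ 289^2 = 83521 ≡ 17
295·17 = 5015 ≡ 103 (mod 307)
154 ≠ 103; the check fails.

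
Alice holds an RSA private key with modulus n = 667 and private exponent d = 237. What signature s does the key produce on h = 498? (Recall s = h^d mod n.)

470

h^2 ≡ 498^2 = 248004 ≡ 547
h^4 ≡ 547^2 = 299209 ≡ 393
h^8 ≡ 393^2 = 154449 ≡ 372
h^16 ≡ 372^2 = 138384 ≡ 315
h^32 ≡ 315^2 = 99225 ≡ 509
h^64 ≡ 509^2 = 259081 ≡ 285
h^128 ≡ 285^2 = 81225 ≡ 518
237 = 128 + 64 + 32 + 8 + 4 + 1, so h^237 ≡ 518·285·509·372·393·498 ≡ 470 (mod 667)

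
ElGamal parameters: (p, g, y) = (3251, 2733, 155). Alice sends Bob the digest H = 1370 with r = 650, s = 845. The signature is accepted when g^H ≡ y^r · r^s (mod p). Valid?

Left side g^H mod p:
2733^2 = 7469289 ≡ 1742
2733^4 ≡ 1742^2 = 3034564 ≡ 1381
2733^8 ≡ 1381^2 = 1907161 ≡ 2075
2733^16 ≡ 2075^2 = 4305625 ≡ 1301
2733^32 ≡ 1301^2 = 1692601 ≡ 2081
2733^64 ≡ 2081^2 = 4330561 ≡ 229
2733^128 ≡ 229^2 = 52441 ≡ 425
2733^256 ≡ 425^2 = 180625 ≡ 1820
2733^512 ≡ 1820^2 = 3312400 ≡ 2882
2733^1024 ≡ 2882^2 = 8305924 ≡ 2870
1370 = 1024 + 256 + 64 + 16 + 8 + 2, so 2733^1370 ≡ 2870·1820·229·1301·2075·1742 ≡ 2326 (mod 3251)
Right side y^r · r^s mod p:
155^2 = 24025 ≡ 1268
155^4 ≡ 1268^2 = 1607824 ≡ 1830
155^8 ≡ 1830^2 = 3348900 ≡ 370
155^16 ≡ 370^2 = 136900 ≡ 358
155^32 ≡ 358^2 = 128164 ≡ 1375
155^64 ≡ 1375^2 = 1890625 ≡ 1794
155^128 ≡ 1794^2 = 3218436 ≡ 3197
155^256 ≡ 3197^2 = 10220809 ≡ 2916
155^512 ≡ 2916^2 = 8503056 ≡ 1691
650 = 512 + 128 + 8 + 2, so 155^650 ≡ 1691·3197·370·1268 ≡ 2014 (mod 3251)
650^2 = 422500 ≡ 3121
650^4 ≡ 3121^2 = 9740641 ≡ 645
650^8 ≡ 645^2 = 416025 ≡ 3148
650^16 ≡ 3148^2 = 9909904 ≡ 856
650^32 ≡ 856^2 = 732736 ≡ 1261
650^64 ≡ 1261^2 = 1590121 ≡ 382
650^128 ≡ 382^2 = 145924 ≡ 2880
650^256 ≡ 2880^2 = 8294400 ≡ 1099
650^512 ≡ 1099^2 = 1207801 ≡ 1680
845 = 512 + 256 + 64 + 8 + 4 + 1, so 650^845 ≡ 1680·1099·382·3148·645·650 ≡ 709 (mod 3251)
2014·709 = 1427926 ≡ 737 (mod 3251)
2326 ≠ 737, so verification fails.

no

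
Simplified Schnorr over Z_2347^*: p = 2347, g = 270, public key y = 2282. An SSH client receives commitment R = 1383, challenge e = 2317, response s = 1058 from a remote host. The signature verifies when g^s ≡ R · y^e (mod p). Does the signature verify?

does not verify

g^s mod p:
270^2 = 72900 ≡ 143
270^4 ≡ 143^2 = 20449 ≡ 1673
270^8 ≡ 1673^2 = 2798929 ≡ 1305
270^16 ≡ 1305^2 = 1703025 ≡ 1450
270^32 ≡ 1450^2 = 2102500 ≡ 1935
270^64 ≡ 1935^2 = 3744225 ≡ 760
270^128 ≡ 760^2 = 577600 ≡ 238
270^256 ≡ 238^2 = 56644 ≡ 316
270^512 ≡ 316^2 = 99856 ≡ 1282
270^1024 ≡ 1282^2 = 1643524 ≡ 624
1058 = 1024 + 32 + 2, so 270^1058 ≡ 624·1935·143 ≡ 2171 (mod 2347)
R · y^e mod p:
2282^2 = 5207524 ≡ 1878
2282^4 ≡ 1878^2 = 3526884 ≡ 1690
2282^8 ≡ 1690^2 = 2856100 ≡ 2148
2282^16 ≡ 2148^2 = 4613904 ≡ 2049
2282^32 ≡ 2049^2 = 4198401 ≡ 1965
2282^64 ≡ 1965^2 = 3861225 ≡ 410
2282^128 ≡ 410^2 = 168100 ≡ 1463
2282^256 ≡ 1463^2 = 2140369 ≡ 2252
2282^512 ≡ 2252^2 = 5071504 ≡ 1984
2282^1024 ≡ 1984^2 = 3936256 ≡ 337
2282^2048 ≡ 337^2 = 113569 ≡ 913
2317 = 2048 + 256 + 8 + 4 + 1, so 2282^2317 ≡ 913·2252·2148·1690·2282 ≡ 1192 (mod 2347)
1383·1192 = 1648536 ≡ 942 (mod 2347)
2171 ≠ 942; the check fails.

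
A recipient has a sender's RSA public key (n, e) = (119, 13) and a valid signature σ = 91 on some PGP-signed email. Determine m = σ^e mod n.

σ^2 ≡ 91^2 = 8281 ≡ 70
σ^4 ≡ 70^2 = 4900 ≡ 21
σ^8 ≡ 21^2 = 441 ≡ 84
13 = 8 + 4 + 1, so σ^13 ≡ 84·21·91 ≡ 112 (mod 119)

112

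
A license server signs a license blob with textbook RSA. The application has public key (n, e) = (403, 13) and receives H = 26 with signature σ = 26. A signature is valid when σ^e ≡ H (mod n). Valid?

σ^13 mod 403 = 26
Since 26 equals the digest 26, verification succeeds.

yes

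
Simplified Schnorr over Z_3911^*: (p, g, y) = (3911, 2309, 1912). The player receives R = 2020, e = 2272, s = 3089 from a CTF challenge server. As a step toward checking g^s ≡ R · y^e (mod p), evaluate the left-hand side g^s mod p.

3575

2309^2 = 5331481 ≡ 788
2309^4 ≡ 788^2 = 620944 ≡ 3006
2309^8 ≡ 3006^2 = 9036036 ≡ 1626
2309^16 ≡ 1626^2 = 2643876 ≡ 40
2309^32 ≡ 40^2 = 1600
2309^64 ≡ 1600^2 = 2560000 ≡ 2206
2309^128 ≡ 2206^2 = 4866436 ≡ 1152
2309^256 ≡ 1152^2 = 1327104 ≡ 1275
2309^512 ≡ 1275^2 = 1625625 ≡ 2560
2309^1024 ≡ 2560^2 = 6553600 ≡ 2675
2309^2048 ≡ 2675^2 = 7155625 ≡ 2406
3089 = 2048 + 1024 + 16 + 1, so 2309^3089 ≡ 2406·2675·40·2309 ≡ 3575 (mod 3911)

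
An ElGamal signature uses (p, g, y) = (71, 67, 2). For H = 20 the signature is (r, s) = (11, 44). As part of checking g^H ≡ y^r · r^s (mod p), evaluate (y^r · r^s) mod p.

32

2^2 = 4
2^4 ≡ 4^2 = 16
2^8 ≡ 16^2 = 256 ≡ 43
11 = 8 + 2 + 1, so 2^11 ≡ 43·4·2 ≡ 60 (mod 71)
11^2 = 121 ≡ 50
11^4 ≡ 50^2 = 2500 ≡ 15
11^8 ≡ 15^2 = 225 ≡ 12
11^16 ≡ 12^2 = 144 ≡ 2
11^32 ≡ 2^2 = 4
44 = 32 + 8 + 4, so 11^44 ≡ 4·12·15 ≡ 10 (mod 71)
y^r · r^s ≡ 60·10 = 600 ≡ 32 (mod 71)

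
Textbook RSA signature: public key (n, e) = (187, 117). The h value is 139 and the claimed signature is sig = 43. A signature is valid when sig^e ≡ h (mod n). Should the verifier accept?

sig^2 ≡ 43^2 = 1849 ≡ 166
sig^4 ≡ 166^2 = 27556 ≡ 67
sig^8 ≡ 67^2 = 4489 ≡ 1
sig^16 ≡ 1^2 = 1
sig^32 ≡ 1^2 = 1
sig^64 ≡ 1^2 = 1
117 = 64 + 32 + 16 + 4 + 1, so sig^117 ≡ 1·1·1·67·43 ≡ 76 (mod 187)
sig^117 mod 187 = 76, but h = 139.

reject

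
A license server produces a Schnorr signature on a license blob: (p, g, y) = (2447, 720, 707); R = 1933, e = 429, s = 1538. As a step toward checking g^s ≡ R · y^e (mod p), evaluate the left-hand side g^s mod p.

768

720^2 = 518400 ≡ 2083
720^4 ≡ 2083^2 = 4338889 ≡ 358
720^8 ≡ 358^2 = 128164 ≡ 920
720^16 ≡ 920^2 = 846400 ≡ 2185
720^32 ≡ 2185^2 = 4774225 ≡ 128
720^64 ≡ 128^2 = 16384 ≡ 1702
720^128 ≡ 1702^2 = 2896804 ≡ 2003
720^256 ≡ 2003^2 = 4012009 ≡ 1376
720^512 ≡ 1376^2 = 1893376 ≡ 1845
720^1024 ≡ 1845^2 = 3404025 ≡ 248
1538 = 1024 + 512 + 2, so 720^1538 ≡ 248·1845·2083 ≡ 768 (mod 2447)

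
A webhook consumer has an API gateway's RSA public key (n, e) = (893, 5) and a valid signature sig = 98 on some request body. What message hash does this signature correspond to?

319

Squares mod 893: sig^1≡98, sig^2≡674, sig^4≡632
5 = 4 + 1, so sig^5 ≡ 632·98 ≡ 319 (mod 893)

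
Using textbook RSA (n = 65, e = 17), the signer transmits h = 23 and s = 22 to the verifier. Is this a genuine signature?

forged

s^2 ≡ 22^2 = 484 ≡ 29
s^4 ≡ 29^2 = 841 ≡ 61
s^8 ≡ 61^2 = 3721 ≡ 16
s^16 ≡ 16^2 = 256 ≡ 61
17 = 16 + 1, so s^17 ≡ 61·22 ≡ 42 (mod 65)
The recovered value 42 does not match the digest 23.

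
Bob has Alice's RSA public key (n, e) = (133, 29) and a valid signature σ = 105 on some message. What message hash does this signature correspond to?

14

Squares mod 133: σ^1≡105, σ^2≡119, σ^4≡63, σ^8≡112, σ^16≡42
29 = 16 + 8 + 4 + 1, so σ^29 ≡ 42·112·63·105 ≡ 14 (mod 133)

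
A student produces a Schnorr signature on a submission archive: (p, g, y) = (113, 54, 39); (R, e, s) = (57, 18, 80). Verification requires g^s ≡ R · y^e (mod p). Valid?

g^s mod p:
54^2 = 2916 ≡ 91
54^4 ≡ 91^2 = 8281 ≡ 32
54^8 ≡ 32^2 = 1024 ≡ 7
54^16 ≡ 7^2 = 49
54^32 ≡ 49^2 = 2401 ≡ 28
54^64 ≡ 28^2 = 784 ≡ 106
80 = 64 + 16, so 54^80 ≡ 106·49 ≡ 109 (mod 113)
R · y^e mod p:
39^2 = 1521 ≡ 52
39^4 ≡ 52^2 = 2704 ≡ 105
39^8 ≡ 105^2 = 11025 ≡ 64
39^16 ≡ 64^2 = 4096 ≡ 28
18 = 16 + 2, so 39^18 ≡ 28·52 ≡ 100 (mod 113)
57·100 = 5700 ≡ 50 (mod 113)
109 ≠ 50; the check fails.

no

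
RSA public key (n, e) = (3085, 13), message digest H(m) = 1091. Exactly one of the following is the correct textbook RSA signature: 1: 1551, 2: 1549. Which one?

1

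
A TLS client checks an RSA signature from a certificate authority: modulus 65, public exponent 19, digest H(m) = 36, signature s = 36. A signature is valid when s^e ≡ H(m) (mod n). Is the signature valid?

s^2 ≡ 36^2 = 1296 ≡ 61
s^4 ≡ 61^2 = 3721 ≡ 16
s^8 ≡ 16^2 = 256 ≡ 61
s^16 ≡ 61^2 = 3721 ≡ 16
19 = 16 + 2 + 1, so s^19 ≡ 16·61·36 ≡ 36 (mod 65)
Since 36 equals the digest 36, verification succeeds.

valid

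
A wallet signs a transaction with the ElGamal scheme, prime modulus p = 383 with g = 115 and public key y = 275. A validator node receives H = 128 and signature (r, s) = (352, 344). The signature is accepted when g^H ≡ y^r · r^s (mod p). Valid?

yes

Left side g^H mod p:
Squares mod 383: 115^1≡115, 115^2≡203, 115^4≡228, 115^8≡279, 115^16≡92, 115^32≡38, 115^64≡295, 115^128≡84
115^128 ≡ 84 (mod 383)
Right side y^r · r^s mod p:
Squares mod 383: 275^1≡275, 275^2≡174, 275^4≡19, 275^8≡361, 275^16≡101, 275^32≡243, 275^64≡67, 275^128≡276, 275^256≡342
352 = 256 + 64 + 32, so 275^352 ≡ 342·67·243 ≡ 48 (mod 383)
Squares mod 383: 352^1≡352, 352^2≡195, 352^4≡108, 352^8≡174, 352^16≡19, 352^32≡361, 352^64≡101, 352^128≡243, 352^256≡67
344 = 256 + 64 + 16 + 8, so 352^344 ≡ 67·101·19·174 ≡ 289 (mod 383)
48·289 = 13872 ≡ 84 (mod 383)
84 ≡ 84 (mod 383), so the signature is genuine.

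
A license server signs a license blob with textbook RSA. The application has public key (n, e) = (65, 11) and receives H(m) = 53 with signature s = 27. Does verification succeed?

passes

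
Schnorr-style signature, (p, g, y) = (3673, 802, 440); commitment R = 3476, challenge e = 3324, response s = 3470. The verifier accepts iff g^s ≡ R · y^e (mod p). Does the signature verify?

g^s mod p:
802^2 = 643204 ≡ 429
802^4 ≡ 429^2 = 184041 ≡ 391
802^8 ≡ 391^2 = 152881 ≡ 2288
802^16 ≡ 2288^2 = 5234944 ≡ 919
802^32 ≡ 919^2 = 844561 ≡ 3444
802^64 ≡ 3444^2 = 11861136 ≡ 1019
802^128 ≡ 1019^2 = 1038361 ≡ 2575
802^256 ≡ 2575^2 = 6630625 ≡ 860
802^512 ≡ 860^2 = 739600 ≡ 1327
802^1024 ≡ 1327^2 = 1760929 ≡ 1562
802^2048 ≡ 1562^2 = 2439844 ≡ 972
3470 = 2048 + 1024 + 256 + 128 + 8 + 4 + 2, so 802^3470 ≡ 972·1562·860·2575·2288·391·429 ≡ 2869 (mod 3673)
R · y^e mod p:
440^2 = 193600 ≡ 2604
440^4 ≡ 2604^2 = 6780816 ≡ 458
440^8 ≡ 458^2 = 209764 ≡ 403
440^16 ≡ 403^2 = 162409 ≡ 797
440^32 ≡ 797^2 = 635209 ≡ 3453
440^64 ≡ 3453^2 = 11923209 ≡ 651
440^128 ≡ 651^2 = 423801 ≡ 1406
440^256 ≡ 1406^2 = 1976836 ≡ 762
440^512 ≡ 762^2 = 580644 ≡ 310
440^1024 ≡ 310^2 = 96100 ≡ 602
440^2048 ≡ 602^2 = 362404 ≡ 2450
3324 = 2048 + 1024 + 128 + 64 + 32 + 16 + 8 + 4, so 440^3324 ≡ 2450·602·1406·651·3453·797·403·458 ≡ 3196 (mod 3673)
3476·3196 = 11109296 ≡ 2144 (mod 3673)
2869 ≠ 2144; the check fails.

does not verify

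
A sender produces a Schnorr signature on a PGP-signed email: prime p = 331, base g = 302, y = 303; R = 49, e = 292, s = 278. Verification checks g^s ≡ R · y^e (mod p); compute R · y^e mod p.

Squares mod 331: 303^1≡303, 303^2≡122, 303^4≡320, 303^8≡121, 303^16≡77, 303^32≡302, 303^64≡179, 303^128≡265, 303^256≡53
292 = 256 + 32 + 4, so 303^292 ≡ 53·302·320 ≡ 26 (mod 331)
R · y^e ≡ 49·26 = 1274 ≡ 281 (mod 331)

281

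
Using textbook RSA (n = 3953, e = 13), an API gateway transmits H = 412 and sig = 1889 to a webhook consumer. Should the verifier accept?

reject

sig^2 ≡ 1889^2 = 3568321 ≡ 2715
sig^4 ≡ 2715^2 = 7371225 ≡ 2833
sig^8 ≡ 2833^2 = 8025889 ≡ 1299
13 = 8 + 4 + 1, so sig^13 ≡ 1299·2833·1889 ≡ 3541 (mod 3953)
sig^13 mod 3953 = 3541, but H = 412.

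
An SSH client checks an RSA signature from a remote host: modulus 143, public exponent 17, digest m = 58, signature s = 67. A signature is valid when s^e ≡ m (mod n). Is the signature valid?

s^2 ≡ 67^2 = 4489 ≡ 56
s^4 ≡ 56^2 = 3136 ≡ 133
s^8 ≡ 133^2 = 17689 ≡ 100
s^16 ≡ 100^2 = 10000 ≡ 133
17 = 16 + 1, so s^17 ≡ 133·67 ≡ 45 (mod 143)
s^17 mod 143 = 45, but m = 58.

invalid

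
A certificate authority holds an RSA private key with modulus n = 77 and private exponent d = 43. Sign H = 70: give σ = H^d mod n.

42

H^2 ≡ 70^2 = 4900 ≡ 49
H^4 ≡ 49^2 = 2401 ≡ 14
H^8 ≡ 14^2 = 196 ≡ 42
H^16 ≡ 42^2 = 1764 ≡ 70
H^32 ≡ 70^2 = 4900 ≡ 49
43 = 32 + 8 + 2 + 1, so H^43 ≡ 49·42·49·70 ≡ 42 (mod 77)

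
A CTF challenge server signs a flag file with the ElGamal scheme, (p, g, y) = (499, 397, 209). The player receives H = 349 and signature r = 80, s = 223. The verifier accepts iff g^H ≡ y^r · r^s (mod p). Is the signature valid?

valid

Left side g^H mod p:
397^2 = 157609 ≡ 424
397^4 ≡ 424^2 = 179776 ≡ 136
397^8 ≡ 136^2 = 18496 ≡ 33
397^16 ≡ 33^2 = 1089 ≡ 91
397^32 ≡ 91^2 = 8281 ≡ 297
397^64 ≡ 297^2 = 88209 ≡ 385
397^128 ≡ 385^2 = 148225 ≡ 22
397^256 ≡ 22^2 = 484
349 = 256 + 64 + 16 + 8 + 4 + 1, so 397^349 ≡ 484·385·91·33·136·397 ≡ 84 (mod 499)
Right side y^r · r^s mod p:
209^2 = 43681 ≡ 268
209^4 ≡ 268^2 = 71824 ≡ 467
209^8 ≡ 467^2 = 218089 ≡ 26
209^16 ≡ 26^2 = 676 ≡ 177
209^32 ≡ 177^2 = 31329 ≡ 391
209^64 ≡ 391^2 = 152881 ≡ 187
80 = 64 + 16, so 209^80 ≡ 187·177 ≡ 165 (mod 499)
80^2 = 6400 ≡ 412
80^4 ≡ 412^2 = 169744 ≡ 84
80^8 ≡ 84^2 = 7056 ≡ 70
80^16 ≡ 70^2 = 4900 ≡ 409
80^32 ≡ 409^2 = 167281 ≡ 116
80^64 ≡ 116^2 = 13456 ≡ 482
80^128 ≡ 482^2 = 232324 ≡ 289
223 = 128 + 64 + 16 + 8 + 4 + 2 + 1, so 80^223 ≡ 289·482·409·70·84·412·80 ≡ 436 (mod 499)
165·436 = 71940 ≡ 84 (mod 499)
84 ≡ 84 (mod 499), so the signature is genuine.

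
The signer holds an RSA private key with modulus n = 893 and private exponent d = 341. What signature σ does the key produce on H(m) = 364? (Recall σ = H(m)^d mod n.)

(H(m))^2 ≡ 364^2 = 132496 ≡ 332
(H(m))^4 ≡ 332^2 = 110224 ≡ 385
(H(m))^8 ≡ 385^2 = 148225 ≡ 880
(H(m))^16 ≡ 880^2 = 774400 ≡ 169
(H(m))^32 ≡ 169^2 = 28561 ≡ 878
(H(m))^64 ≡ 878^2 = 770884 ≡ 225
(H(m))^128 ≡ 225^2 = 50625 ≡ 617
(H(m))^256 ≡ 617^2 = 380689 ≡ 271
341 = 256 + 64 + 16 + 4 + 1, so (H(m))^341 ≡ 271·225·169·385·364 ≡ 355 (mod 893)

355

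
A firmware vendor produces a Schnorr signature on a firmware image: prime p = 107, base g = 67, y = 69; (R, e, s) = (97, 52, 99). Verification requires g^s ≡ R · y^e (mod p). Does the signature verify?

g^s mod p:
67^2 = 4489 ≡ 102
67^4 ≡ 102^2 = 10404 ≡ 25
67^8 ≡ 25^2 = 625 ≡ 90
67^16 ≡ 90^2 = 8100 ≡ 75
67^32 ≡ 75^2 = 5625 ≡ 61
67^64 ≡ 61^2 = 3721 ≡ 83
99 = 64 + 32 + 2 + 1, so 67^99 ≡ 83·61·102·67 ≡ 59 (mod 107)
R · y^e mod p:
69^2 = 4761 ≡ 53
69^4 ≡ 53^2 = 2809 ≡ 27
69^8 ≡ 27^2 = 729 ≡ 87
69^16 ≡ 87^2 = 7569 ≡ 79
69^32 ≡ 79^2 = 6241 ≡ 35
52 = 32 + 16 + 4, so 69^52 ≡ 35·79·27 ≡ 76 (mod 107)
97·76 = 7372 ≡ 96 (mod 107)
59 ≠ 96; the check fails.

does not verify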